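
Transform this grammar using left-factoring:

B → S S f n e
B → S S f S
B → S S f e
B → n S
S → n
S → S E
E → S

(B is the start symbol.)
Left-factoring transforms A → αβ₁ | αβ₂ into A → αA' and A' → β₁ | β₂
(α is the longest common prefix among the alternatives). Repeat until
no nonterminal has two alternatives with a common prefix.

Round 1: B has alternatives sharing prefix 'S S f'. Introduce B': B → S S f B'
  Add: B' → n e
  Add: B' → S
  Add: B' → e

No remaining common prefixes — done.

Resulting grammar:
B → S S f B'
B' → n e
B' → S
B' → e
B → n S
S → n
S → S E
E → S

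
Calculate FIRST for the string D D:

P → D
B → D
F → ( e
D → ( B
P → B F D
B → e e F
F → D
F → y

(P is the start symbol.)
{ '(' }

FIRST sets of the non-terminals involved (from the grammar, by fixed-point iteration):
  FIRST(D) = { '(' }

To compute FIRST(D D), process the symbols left to right:
Symbol D is a non-terminal. Add FIRST(D) \ {ε} = { '(' }
D is not nullable (ε ∉ FIRST(D)), so stop here.
FIRST(D D) = { '(' }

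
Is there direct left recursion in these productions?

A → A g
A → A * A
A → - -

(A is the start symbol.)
Yes, A is left-recursive

Direct left recursion occurs when N → N α for some non-terminal N (the right-hand side begins with the left-hand side itself).

A → A g: LEFT RECURSIVE (starts with A)
A → A * A: LEFT RECURSIVE (starts with A)
A → - -: starts with '-'

The grammar has direct left recursion on: A.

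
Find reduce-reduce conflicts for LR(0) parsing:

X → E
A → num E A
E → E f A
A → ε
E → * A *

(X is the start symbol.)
Augment with X' → X and build the canonical LR(0) collection (I0 = CLOSURE({[X' → . X]}), then GOTO on every symbol after a dot until no new states appear). It has 11 states:
  I0: { [E → . * A *], [E → . E f A], [X → . E], [X' → . X] }  — shift
  I1: { [A → . num E A], [A → .], [E → * . A *] }  — shift, reduce
  I2: { [E → E . f A], [X → E .] }  — shift, reduce
  I3: { [X' → X .] }  — accept
  I4: { [A → . num E A], [A → .], [E → E f . A] }  — shift, reduce
  I5: { [E → E f A .] }  — reduce
  I6: { [A → num . E A], [E → . * A *], [E → . E f A] }  — shift
  I7: { [A → . num E A], [A → .], [A → num E . A], [E → E . f A] }  — shift, reduce
  I8: { [A → num E A .] }  — reduce
  I9: { [E → * A . *] }  — shift
  I10: { [E → * A * .] }  — reduce

No state contains more than one complete item.

Answer: No reduce-reduce conflicts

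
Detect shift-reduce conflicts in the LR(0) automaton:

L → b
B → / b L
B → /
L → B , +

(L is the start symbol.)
Yes — I1: [B → / .] vs [B → / . b L]

Augment with L' → L and build the canonical LR(0) collection (I0 = CLOSURE({[L' → . L]}), then GOTO on every symbol after a dot until no new states appear). It has 9 states:
  I0: { [B → . / b L], [B → . /], [L → . B , +], [L → . b], [L' → . L] }  — shift
  I1: { [B → / . b L], [B → / .] }  — shift, reduce
  I2: { [L → B . , +] }  — shift
  I3: { [L' → L .] }  — accept
  I4: { [L → b .] }  — reduce
  I5: { [L → B , . +] }  — shift
  I6: { [L → B , + .] }  — reduce
  I7: { [B → . / b L], [B → . /], [B → / b . L], [L → . B , +], [L → . b] }  — shift
  I8: { [B → / b L .] }  — reduce

I1 contains reduce item [B → / .] and shift item [B → / . b L] — shift-reduce conflict.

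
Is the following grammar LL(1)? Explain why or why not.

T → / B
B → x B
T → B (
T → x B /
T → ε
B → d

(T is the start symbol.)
A grammar is LL(1) if for each non-terminal N with multiple productions, the predict sets of those productions are pairwise disjoint, where PREDICT(N → α) = (FIRST(α) \ {ε}) ∪ (FOLLOW(N) if α ⇒* ε).

Relevant sets:
  FIRST(B) = { 'd', 'x' }
  FOLLOW(T) = { $ }

For T:
  PREDICT(T → '/' B) = { '/' }
  PREDICT(T → B '(') = { 'd', 'x' }
  PREDICT(T → x B '/') = { 'x' }
  PREDICT(T → ε) = { $ }
For B:
  PREDICT(B → x B) = { 'x' }
  PREDICT(B → d) = { 'd' }

Conflict found: Predict set conflict for T: { 'x' }
The grammar is NOT LL(1).

Answer: No. Predict set conflict for T: { 'x' }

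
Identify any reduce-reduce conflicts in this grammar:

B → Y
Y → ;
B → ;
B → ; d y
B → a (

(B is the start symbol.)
A reduce-reduce conflict occurs when an LR(0) state has two complete items [A → α .] and [B → β .] — both call for a reduction, and with no lookahead the parser cannot choose between them.

Augment with B' → B and build the canonical LR(0) collection (I0 = CLOSURE({[B' → . B]}), then GOTO on every symbol after a dot until no new states appear). It has 8 states:
  I0: { [B → . ; d y], [B → . ;], [B → . Y], [B → . a (], [B' → . B], [Y → . ;] }  — shift
  I1: { [B → ; . d y], [B → ; .], [Y → ; .] }  — shift, 2 reduces
  I2: { [B' → B .] }  — accept
  I3: { [B → Y .] }  — reduce
  I4: { [B → a . (] }  — shift
  I5: { [B → a ( .] }  — reduce
  I6: { [B → ; d . y] }  — shift
  I7: { [B → ; d y .] }  — reduce

I1 contains complete items [B → ; .], [Y → ; .] — reduce-reduce conflict.

Answer: Yes — I1: [B → ; .] vs [Y → ; .]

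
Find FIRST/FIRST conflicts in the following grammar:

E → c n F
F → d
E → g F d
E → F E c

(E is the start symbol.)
A FIRST/FIRST conflict occurs when two productions N → α and N → β for the same non-terminal have FIRST(α) ∩ FIRST(β) ≠ ∅ (with ε ∈ FIRST of a nullable right-hand side, so two nullable alternatives also conflict).

FIRST sets of the non-terminals at (or reachable through a nullable prefix from) the front of some alternative:
  FIRST(F) = { 'd' }

Productions for E:
  E → c n F: FIRST = { 'c' }
  E → g F d: FIRST = { 'g' }
  E → F E c: FIRST = { 'd' }
F has only one production, so no FIRST/FIRST conflict is possible there.

All alternatives of each non-terminal have pairwise disjoint FIRST sets.

Answer: No FIRST/FIRST conflicts.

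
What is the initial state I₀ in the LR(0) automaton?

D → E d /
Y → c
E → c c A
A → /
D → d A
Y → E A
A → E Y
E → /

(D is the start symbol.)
{ [D → . E d /], [D → . d A], [D' → . D], [E → . /], [E → . c c A] }

First, augment the grammar with D' → D
I₀ = CLOSURE({ [D' → . D] }):
  [D' → . D] has the dot before D: add [D → . E d /], [D → . d A]
  [D → . E d /] has the dot before E: add [E → . c c A], [E → . /]
No further items can be added.

I₀ = { [D → . E d /], [D → . d A], [D' → . D], [E → . /], [E → . c c A] }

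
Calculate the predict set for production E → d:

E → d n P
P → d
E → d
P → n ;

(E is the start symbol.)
{ 'd' }

PREDICT(E → d) = (FIRST(RHS) \ {ε}) ∪ (FOLLOW(E) if ε ∈ FIRST(RHS), i.e. RHS ⇒* ε)
FIRST(d) = { 'd' }
ε ∉ FIRST(d), so FOLLOW(E) is not added.
PREDICT(E → d) = { 'd' }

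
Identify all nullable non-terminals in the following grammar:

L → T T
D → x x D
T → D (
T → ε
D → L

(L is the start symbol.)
{ 'D', 'L', 'T' }

ε-productions: T → ε
So T is immediately nullable.
L → T T: every symbol on the right is nullable, so L is nullable too.
D → L: every symbol on the right is nullable, so D is nullable too.
Every non-terminal is now nullable.
Nullable = { 'D', 'L', 'T' }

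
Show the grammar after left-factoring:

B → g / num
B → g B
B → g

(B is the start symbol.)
B → g B'
B' → / num
B' → B
B' → ε

Left-factoring transforms A → αβ₁ | αβ₂ into A → αA' and A' → β₁ | β₂
(α is the longest common prefix among the alternatives). Repeat until
no nonterminal has two alternatives with a common prefix.

Round 1: B has alternatives sharing prefix 'g'. Introduce B': B → g B'
  Add: B' → / num
  Add: B' → B
  Add: B' → ε

No remaining common prefixes — done.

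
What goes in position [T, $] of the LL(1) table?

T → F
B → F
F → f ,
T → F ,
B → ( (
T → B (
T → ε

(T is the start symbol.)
T → ε

To find M[T, $], we find productions for T where $ is in the predict set (PREDICT(N → α) = (FIRST(α) \ {ε}) ∪ (FOLLOW(N) if α ⇒* ε)).

Relevant sets:
  FIRST(F) = { 'f' }
  FIRST(B) = { '(', 'f' }
  FOLLOW(T) = { $ }

T → F: PREDICT = { 'f' }
T → F ,: PREDICT = { 'f' }
T → B (: PREDICT = { '(', 'f' }
T → ε: PREDICT = { $ }
  $ is in predict set, so this production goes in M[T, $]

M[T, $] = T → ε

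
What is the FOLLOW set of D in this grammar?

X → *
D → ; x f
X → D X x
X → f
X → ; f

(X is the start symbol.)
To compute FOLLOW(D), find every occurrence of D on a right-hand side N → α D β: add FIRST(β) \ {ε}, and if β is empty or nullable also add FOLLOW(N). Iterate to a fixed point.

In X → D X x: D is followed by X x, add FIRST(X x) \ {ε} = { '*', ';', 'f' }

Taking the union: FOLLOW(D) = { '*', ';', 'f' }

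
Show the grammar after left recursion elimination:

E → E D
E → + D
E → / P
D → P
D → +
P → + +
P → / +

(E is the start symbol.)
E is directly left-recursive. The standard transformation for
  A → A α₁ | ... | A α_m | β₁ | ... | β_n
is
  A  → β₁ A' | ... | β_n A'
  A' → α₁ A' | ... | α_m A' | ε

E → + D becomes E → + D E'
E → / P becomes E → / P E'
E → E D becomes E' → D E'
Add E' → ε

Productions for other non-terminals are unchanged:
  D → P
  D → +
  P → + +
  P → / +

Resulting grammar:
E → + D E'
E → / P E'
E' → D E'
E' → ε
D → P
D → +
P → + +
P → / +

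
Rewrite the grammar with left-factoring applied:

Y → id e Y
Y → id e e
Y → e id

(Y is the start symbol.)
Y → id e Y'
Y' → Y
Y' → e
Y → e id

Left-factoring transforms A → αβ₁ | αβ₂ into A → αA' and A' → β₁ | β₂
(α is the longest common prefix among the alternatives). Repeat until
no nonterminal has two alternatives with a common prefix.

Round 1: Y has alternatives sharing prefix 'id e'. Introduce Y': Y → id e Y'
  Add: Y' → Y
  Add: Y' → e

No remaining common prefixes — done.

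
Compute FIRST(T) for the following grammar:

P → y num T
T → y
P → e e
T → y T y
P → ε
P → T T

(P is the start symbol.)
From T → y:
  - y is a terminal: add 'y' and stop
From T → y T y:
  - y is a terminal: add 'y' and stop

Collecting: FIRST(T) = { 'y' }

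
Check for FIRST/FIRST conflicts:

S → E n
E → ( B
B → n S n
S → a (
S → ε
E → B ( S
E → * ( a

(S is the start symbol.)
A FIRST/FIRST conflict occurs when two productions N → α and N → β for the same non-terminal have FIRST(α) ∩ FIRST(β) ≠ ∅ (with ε ∈ FIRST of a nullable right-hand side, so two nullable alternatives also conflict).

FIRST sets of the non-terminals at (or reachable through a nullable prefix from) the front of some alternative:
  FIRST(E) = { '(', '*', 'n' }
  FIRST(B) = { 'n' }

Productions for S:
  S → E n: FIRST = { '(', '*', 'n' }
  S → a (: FIRST = { 'a' }
  S → ε: FIRST = { ε }
Productions for E:
  E → ( B: FIRST = { '(' }
  E → B ( S: FIRST = { 'n' }
  E → * ( a: FIRST = { '*' }
B has only one production, so no FIRST/FIRST conflict is possible there.

All alternatives of each non-terminal have pairwise disjoint FIRST sets.

Answer: No FIRST/FIRST conflicts.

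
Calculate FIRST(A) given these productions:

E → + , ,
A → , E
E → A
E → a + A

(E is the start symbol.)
To compute FIRST(A), examine every production with A on the left-hand side, reading each right-hand side left to right until a non-nullable symbol is reached.

From A → , E:
  - ',' is a terminal: add ',' and stop

Collecting: FIRST(A) = { ',' }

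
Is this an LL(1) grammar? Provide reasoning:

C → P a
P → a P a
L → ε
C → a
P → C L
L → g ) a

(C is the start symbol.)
No. Predict set conflict for C: { 'a' }

A grammar is LL(1) if for each non-terminal N with multiple productions, the predict sets of those productions are pairwise disjoint, where PREDICT(N → α) = (FIRST(α) \ {ε}) ∪ (FOLLOW(N) if α ⇒* ε).

Relevant sets:
  FIRST(P) = { 'a' }
  FIRST(C) = { 'a' }
  FOLLOW(L) = { 'a' }

For C:
  PREDICT(C → P a) = { 'a' }
  PREDICT(C → a) = { 'a' }
For P:
  PREDICT(P → a P a) = { 'a' }
  PREDICT(P → C L) = { 'a' }
For L:
  PREDICT(L → ε) = { 'a' }
  PREDICT(L → g ')' a) = { 'g' }

Conflict found: Predict set conflict for C: { 'a' }
The grammar is NOT LL(1).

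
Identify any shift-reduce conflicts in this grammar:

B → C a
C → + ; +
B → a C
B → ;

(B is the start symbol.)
Augment with B' → B and build the canonical LR(0) collection (I0 = CLOSURE({[B' → . B]}), then GOTO on every symbol after a dot until no new states appear). It has 10 states:
  I0: { [B → . ;], [B → . C a], [B → . a C], [B' → . B], [C → . + ; +] }  — shift
  I1: { [C → + . ; +] }  — shift
  I2: { [B → ; .] }  — reduce
  I3: { [B' → B .] }  — accept
  I4: { [B → C . a] }  — shift
  I5: { [B → a . C], [C → . + ; +] }  — shift
  I6: { [B → a C .] }  — reduce
  I7: { [B → C a .] }  — reduce
  I8: { [C → + ; . +] }  — shift
  I9: { [C → + ; + .] }  — reduce

No state contains both a complete item and a shift item.

Answer: No shift-reduce conflicts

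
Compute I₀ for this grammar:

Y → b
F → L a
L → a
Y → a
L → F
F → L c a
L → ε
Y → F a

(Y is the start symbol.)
{ [F → . L a], [F → . L c a], [L → . F], [L → . a], [L → .], [Y → . F a], [Y → . a], [Y → . b], [Y' → . Y] }

First, augment the grammar with Y' → Y
I₀ = CLOSURE({ [Y' → . Y] }):
  [Y' → . Y] has the dot before Y: add [Y → . b], [Y → . a], [Y → . F a]
  [Y → . F a] has the dot before F: add [F → . L a], [F → . L c a]
  [F → . L a] has the dot before L: add [L → . a], [L → . F], [L → .]
No further items can be added.

I₀ = { [F → . L a], [F → . L c a], [L → . F], [L → . a], [L → .], [Y → . F a], [Y → . a], [Y → . b], [Y' → . Y] }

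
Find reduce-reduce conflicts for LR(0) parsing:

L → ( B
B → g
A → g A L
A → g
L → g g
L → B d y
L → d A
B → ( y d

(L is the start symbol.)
No reduce-reduce conflicts

Augment with L' → L and build the canonical LR(0) collection (I0 = CLOSURE({[L' → . L]}), then GOTO on every symbol after a dot until no new states appear). It has 18 states:
  I0: { [B → . ( y d], [B → . g], [L → . ( B], [L → . B d y], [L → . d A], [L → . g g], [L' → . L] }  — shift
  I1: { [B → ( . y d], [B → . ( y d], [B → . g], [L → ( . B] }  — shift
  I2: { [L → B . d y] }  — shift
  I3: { [L' → L .] }  — accept
  I4: { [A → . g A L], [A → . g], [L → d . A] }  — shift
  I5: { [B → g .], [L → g . g] }  — shift, reduce
  I6: { [L → g g .] }  — reduce
  I7: { [L → d A .] }  — reduce
  I8: { [A → . g A L], [A → . g], [A → g . A L], [A → g .] }  — shift, reduce
  I9: { [A → g A . L], [B → . ( y d], [B → . g], [L → . ( B], [L → . B d y], [L → . d A], [L → . g g] }  — shift
  I10: { [A → g A L .] }  — reduce
  I11: { [L → B d . y] }  — shift
  I12: { [L → B d y .] }  — reduce
  I13: { [B → ( . y d] }  — shift
  I14: { [L → ( B .] }  — reduce
  I15: { [B → g .] }  — reduce
  I16: { [B → ( y . d] }  — shift
  I17: { [B → ( y d .] }  — reduce

No state contains more than one complete item.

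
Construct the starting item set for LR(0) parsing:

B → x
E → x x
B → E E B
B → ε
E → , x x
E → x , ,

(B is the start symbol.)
First, augment the grammar with B' → B
I₀ = CLOSURE({ [B' → . B] }):
  [B' → . B] has the dot before B: add [B → . x], [B → . E E B], [B → .]
  [B → . E E B] has the dot before E: add [E → . x x], [E → . , x x], [E → . x , ,]
No further items can be added.

I₀ = { [B → . E E B], [B → . x], [B → .], [B' → . B], [E → . , x x], [E → . x , ,], [E → . x x] }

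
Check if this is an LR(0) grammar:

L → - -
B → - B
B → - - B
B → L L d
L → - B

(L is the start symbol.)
No. Shift-reduce conflict between [L → - - .] and [B → . - - B]

A grammar is LR(0) if no state in the canonical LR(0) collection has:
  - both a shift item (dot before a terminal) and a complete item (shift-reduce conflict), or
  - two or more complete items (reduce-reduce conflict; the accept item [L' → L .] counts as a complete item here).

Augment with L' → L and build the canonical LR(0) collection (I0 = CLOSURE({[L' → . L]}), then GOTO on every symbol after a dot until no new states appear). It has 11 states:
  I0: { [L → . - -], [L → . - B], [L' → . L] }  — shift
  I1: { [B → . - - B], [B → . - B], [B → . L L d], [L → - . -], [L → - . B], [L → . - -], [L → . - B] }  — shift
  I2: { [L' → L .] }  — accept
  I3: { [B → - . - B], [B → - . B], [B → . - - B], [B → . - B], [B → . L L d], [L → - - .], [L → - . -], [L → - . B], [L → . - -], [L → . - B] }  — shift, reduce
  I4: { [L → - B .] }  — reduce
  I5: { [B → L . L d], [L → . - -], [L → . - B] }  — shift
  I6: { [B → L L . d] }  — shift
  I7: { [B → L L d .] }  — reduce
  I8: { [B → - - . B], [B → - . - B], [B → - . B], [B → . - - B], [B → . - B], [B → . L L d], [L → - - .], [L → - . -], [L → - . B], [L → . - -], [L → . - B] }  — shift, reduce
  I9: { [B → - B .], [L → - B .] }  — 2 reduces
  I10: { [B → - - B .], [B → - B .], [L → - B .] }  — 3 reduces

Conflict in state I3:
  Shift-reduce conflict between [L → - - .] and [B → . - - B]
So the grammar is NOT LR(0).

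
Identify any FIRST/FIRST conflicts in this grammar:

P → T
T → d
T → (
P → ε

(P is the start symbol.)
A FIRST/FIRST conflict occurs when two productions N → α and N → β for the same non-terminal have FIRST(α) ∩ FIRST(β) ≠ ∅ (with ε ∈ FIRST of a nullable right-hand side, so two nullable alternatives also conflict).

FIRST sets of the non-terminals at (or reachable through a nullable prefix from) the front of some alternative:
  FIRST(T) = { '(', 'd' }

Productions for P:
  P → T: FIRST = { '(', 'd' }
  P → ε: FIRST = { ε }
Productions for T:
  T → d: FIRST = { 'd' }
  T → (: FIRST = { '(' }

All alternatives of each non-terminal have pairwise disjoint FIRST sets.

Answer: No FIRST/FIRST conflicts.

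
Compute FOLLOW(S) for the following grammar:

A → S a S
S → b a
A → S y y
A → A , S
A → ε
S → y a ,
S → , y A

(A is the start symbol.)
{ $, ',', 'a', 'y' }

To compute FOLLOW(S), find every occurrence of S on a right-hand side N → α S β: add FIRST(β) \ {ε}, and if β is empty or nullable also add FOLLOW(N). Iterate to a fixed point.

In A → S a S: S is followed by a S, add FIRST(a S) \ {ε} = { 'a' }
In A → S a S: S is at the end, add FOLLOW(A)
In A → S y y: S is followed by y y, add FIRST(y y) \ {ε} = { 'y' }
In A → A , S: S is at the end, add FOLLOW(A)

The FOLLOW sets referred to above (computed the same way, to a fixed point):
  FOLLOW(A) = { $, ',', 'a', 'y' }

Taking the union: FOLLOW(S) = { $, ',', 'a', 'y' }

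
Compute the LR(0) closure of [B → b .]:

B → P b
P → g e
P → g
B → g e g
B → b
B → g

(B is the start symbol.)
Start with: [B → b .]
The dot is at the end, so nothing is added.

CLOSURE = { [B → b .] }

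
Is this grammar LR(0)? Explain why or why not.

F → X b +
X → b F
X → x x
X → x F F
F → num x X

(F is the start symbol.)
Augment with F' → F and build the canonical LR(0) collection (I0 = CLOSURE({[F' → . F]}), then GOTO on every symbol after a dot until no new states appear). It has 14 states:
  I0: { [F → . X b +], [F → . num x X], [F' → . F], [X → . b F], [X → . x F F], [X → . x x] }  — shift
  I1: { [F' → F .] }  — accept
  I2: { [F → X . b +] }  — shift
  I3: { [F → . X b +], [F → . num x X], [X → . b F], [X → . x F F], [X → . x x], [X → b . F] }  — shift
  I4: { [F → num . x X] }  — shift
  I5: { [F → . X b +], [F → . num x X], [X → . b F], [X → . x F F], [X → . x x], [X → x . F F], [X → x . x] }  — shift
  I6: { [F → . X b +], [F → . num x X], [X → . b F], [X → . x F F], [X → . x x], [X → x F . F] }  — shift
  I7: { [F → . X b +], [F → . num x X], [X → . b F], [X → . x F F], [X → . x x], [X → x . F F], [X → x . x], [X → x x .] }  — shift, reduce
  I8: { [X → x F F .] }  — reduce
  I9: { [F → num x . X], [X → . b F], [X → . x F F], [X → . x x] }  — shift
  I10: { [F → num x X .] }  — reduce
  I11: { [X → b F .] }  — reduce
  I12: { [F → X b . +] }  — shift
  I13: { [F → X b + .] }  — reduce

Conflict in state I7:
  Shift-reduce conflict between [X → x x .] and [F → . num x X]
So the grammar is NOT LR(0).

Answer: No. Shift-reduce conflict between [X → x x .] and [F → . num x X]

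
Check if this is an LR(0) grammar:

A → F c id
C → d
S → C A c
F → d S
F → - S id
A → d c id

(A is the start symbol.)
A grammar is LR(0) if no state in the canonical LR(0) collection has:
  - both a shift item (dot before a terminal) and a complete item (shift-reduce conflict), or
  - two or more complete items (reduce-reduce conflict; the accept item [A' → A .] counts as a complete item here).

Augment with A' → A and build the canonical LR(0) collection (I0 = CLOSURE({[A' → . A]}), then GOTO on every symbol after a dot until no new states appear). It has 16 states:
  I0: { [A → . F c id], [A → . d c id], [A' → . A], [F → . - S id], [F → . d S] }  — shift
  I1: { [C → . d], [F → - . S id], [S → . C A c] }  — shift
  I2: { [A' → A .] }  — accept
  I3: { [A → F . c id] }  — shift
  I4: { [A → d . c id], [C → . d], [F → d . S], [S → . C A c] }  — shift
  I5: { [A → . F c id], [A → . d c id], [F → . - S id], [F → . d S], [S → C . A c] }  — shift
  I6: { [F → d S .] }  — reduce
  I7: { [A → d c . id] }  — shift
  I8: { [C → d .] }  — reduce
  I9: { [A → d c id .] }  — reduce
  I10: { [S → C A . c] }  — shift
  I11: { [S → C A c .] }  — reduce
  I12: { [A → F c . id] }  — shift
  I13: { [A → F c id .] }  — reduce
  I14: { [F → - S . id] }  — shift
  I15: { [F → - S id .] }  — reduce

Every state is either a pure shift/goto state or contains exactly one complete item and nothing to shift — no conflicts. The grammar is LR(0).

Answer: Yes, the grammar is LR(0)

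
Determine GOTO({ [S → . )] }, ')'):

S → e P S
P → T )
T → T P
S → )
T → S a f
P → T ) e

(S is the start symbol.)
GOTO(I, ')') = CLOSURE({ [A → αX.β] : [A → α.Xβ] ∈ I, X = ')' })

Items with dot before ')', with the dot advanced:
  [S → . )] → [S → ) .]
Closure adds nothing (no advanced item has the dot before a non-terminal).

GOTO = { [S → ) .] }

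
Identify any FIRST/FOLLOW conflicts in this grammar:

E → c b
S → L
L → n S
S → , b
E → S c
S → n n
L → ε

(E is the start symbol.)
A FIRST/FOLLOW conflict occurs when a non-terminal N has a nullable alternative N → β (β ⇒* ε) and another alternative N → α with FIRST(α) ∩ FOLLOW(N) ≠ ∅: on such a lookahead the parser cannot decide between expanding α and letting N vanish via β.

Nullable non-terminals: L, S.
FIRST sets used below: FIRST(L) = { 'n', ε }

L: nullable alternative(s) L → ε; FOLLOW(L) = { 'c' }
  L → n S: FIRST \ {ε} = { 'n' } — disjoint from FOLLOW(L)
  L → ε: FIRST \ {ε} = { } — this is the only nullable alternative, skip

S: nullable alternative(s) S → L; FOLLOW(S) = { 'c' }
  S → L: FIRST \ {ε} = { 'n' } — this is the only nullable alternative, skip
  S → , b: FIRST \ {ε} = { ',' } — disjoint from FOLLOW(S)
  S → n n: FIRST \ {ε} = { 'n' } — disjoint from FOLLOW(S)

E has no nullable alternative, so no FIRST/FOLLOW check is needed there.

No FIRST/FOLLOW conflicts found.

Answer: No FIRST/FOLLOW conflicts.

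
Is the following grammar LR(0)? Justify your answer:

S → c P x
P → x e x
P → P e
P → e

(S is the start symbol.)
Yes, the grammar is LR(0)

A grammar is LR(0) if no state in the canonical LR(0) collection has:
  - both a shift item (dot before a terminal) and a complete item (shift-reduce conflict), or
  - two or more complete items (reduce-reduce conflict; the accept item [S' → S .] counts as a complete item here).

Augment with S' → S and build the canonical LR(0) collection (I0 = CLOSURE({[S' → . S]}), then GOTO on every symbol after a dot until no new states appear). It has 10 states:
  I0: { [S → . c P x], [S' → . S] }  — shift
  I1: { [S' → S .] }  — accept
  I2: { [P → . P e], [P → . e], [P → . x e x], [S → c . P x] }  — shift
  I3: { [P → P . e], [S → c P . x] }  — shift
  I4: { [P → e .] }  — reduce
  I5: { [P → x . e x] }  — shift
  I6: { [P → x e . x] }  — shift
  I7: { [P → x e x .] }  — reduce
  I8: { [P → P e .] }  — reduce
  I9: { [S → c P x .] }  — reduce

Every state is either a pure shift/goto state or contains exactly one complete item and nothing to shift — no conflicts. The grammar is LR(0).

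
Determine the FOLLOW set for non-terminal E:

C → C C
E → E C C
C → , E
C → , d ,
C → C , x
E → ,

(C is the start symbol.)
{ $, ',' }

To compute FOLLOW(E), find every occurrence of E on a right-hand side N → α E β: add FIRST(β) \ {ε}, and if β is empty or nullable also add FOLLOW(N). Iterate to a fixed point.

In E → E C C: E is followed by C C, add FIRST(C C) \ {ε} = { ',' }
In C → , E: E is at the end, add FOLLOW(C)

The FOLLOW sets referred to above (computed the same way, to a fixed point):
  FOLLOW(C) = { $, ',' }

Taking the union: FOLLOW(E) = { $, ',' }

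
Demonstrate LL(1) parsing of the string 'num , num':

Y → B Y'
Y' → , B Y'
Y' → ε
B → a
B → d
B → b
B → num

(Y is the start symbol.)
Stack is shown with the top on the left.

Stack     Input        Action
-----------------------------
Y $       num , num $  output Y → B Y'
B Y' $    num , num $  output B → num
num Y' $  num , num $  match 'num'
Y' $      , num $      output Y' → , B Y'
, B Y' $  , num $      match ','
B Y' $    num $        output B → num
num Y' $  num $        match 'num'
Y' $      $            output Y' → ε
$         $            accept

The string is accepted.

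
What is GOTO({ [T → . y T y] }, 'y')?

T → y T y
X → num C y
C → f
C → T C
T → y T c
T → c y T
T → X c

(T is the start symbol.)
GOTO(I, 'y') = CLOSURE({ [A → αX.β] : [A → α.Xβ] ∈ I, X = 'y' })

Items with dot before 'y', with the dot advanced:
  [T → . y T y] → [T → y . T y]
Closure of the advanced items:
  [T → y . T y] has the dot before T: add [T → . y T y], [T → . y T c], [T → . c y T], [T → . X c]
  [T → . X c] has the dot before X: add [X → . num C y]

GOTO = { [T → . X c], [T → . c y T], [T → . y T c], [T → . y T y], [T → y . T y], [X → . num C y] }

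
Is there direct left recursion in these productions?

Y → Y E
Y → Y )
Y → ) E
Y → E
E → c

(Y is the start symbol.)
Yes, Y is left-recursive

Direct left recursion occurs when N → N α for some non-terminal N (the right-hand side begins with the left-hand side itself).

Y → Y E: LEFT RECURSIVE (starts with Y)
Y → Y ): LEFT RECURSIVE (starts with Y)
Y → ) E: starts with ')'
Y → E: starts with E
E → c: starts with c

The grammar has direct left recursion on: Y.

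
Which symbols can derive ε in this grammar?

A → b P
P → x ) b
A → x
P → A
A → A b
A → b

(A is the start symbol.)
None

A non-terminal is nullable if it can derive ε (the empty string): either it has an ε-production, or it has a production whose right-hand side consists entirely of nullable non-terminals.

There are no ε-productions, so no non-terminal can derive ε.
No non-terminals are nullable.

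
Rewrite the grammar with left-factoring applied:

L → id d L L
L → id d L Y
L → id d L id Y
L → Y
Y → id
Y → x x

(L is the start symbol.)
L → id d L L'
L' → L
L' → Y
L' → id Y
L → Y
Y → id
Y → x x

Left-factoring transforms A → αβ₁ | αβ₂ into A → αA' and A' → β₁ | β₂
(α is the longest common prefix among the alternatives). Repeat until
no nonterminal has two alternatives with a common prefix.

Round 1: L has alternatives sharing prefix 'id d L'. Introduce L': L → id d L L'
  Add: L' → L
  Add: L' → Y
  Add: L' → id Y

No remaining common prefixes — done.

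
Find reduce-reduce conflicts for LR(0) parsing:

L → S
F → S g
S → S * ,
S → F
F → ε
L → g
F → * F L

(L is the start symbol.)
Augment with L' → L and build the canonical LR(0) collection (I0 = CLOSURE({[L' → . L]}), then GOTO on every symbol after a dot until no new states appear). It has 12 states:
  I0: { [F → . * F L], [F → . S g], [F → .], [L → . S], [L → . g], [L' → . L], [S → . F], [S → . S * ,] }  — shift, reduce
  I1: { [F → * . F L], [F → . * F L], [F → . S g], [F → .], [S → . F], [S → . S * ,] }  — shift, reduce
  I2: { [S → F .] }  — reduce
  I3: { [L' → L .] }  — accept
  I4: { [F → S . g], [L → S .], [S → S . * ,] }  — shift, reduce
  I5: { [L → g .] }  — reduce
  I6: { [S → S * . ,] }  — shift
  I7: { [F → S g .] }  — reduce
  I8: { [S → S * , .] }  — reduce
  I9: { [F → * F . L], [F → . * F L], [F → . S g], [F → .], [L → . S], [L → . g], [S → . F], [S → . S * ,], [S → F .] }  — shift, 2 reduces
  I10: { [F → S . g], [S → S . * ,] }  — shift
  I11: { [F → * F L .] }  — reduce

I9 contains complete items [F → .], [S → F .] — reduce-reduce conflict.

Answer: Yes — I9: [F → .] vs [S → F .]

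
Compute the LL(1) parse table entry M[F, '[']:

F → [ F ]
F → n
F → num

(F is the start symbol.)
To find M[F, '['], we find productions for F where '[' is in the predict set (PREDICT(N → α) = (FIRST(α) \ {ε}) ∪ (FOLLOW(N) if α ⇒* ε)).

F → [ F ]: PREDICT = { '[' }
  '[' is in predict set, so this production goes in M[F, '[']
F → n: PREDICT = { 'n' }
F → num: PREDICT = { 'num' }

M[F, '['] = F → [ F ]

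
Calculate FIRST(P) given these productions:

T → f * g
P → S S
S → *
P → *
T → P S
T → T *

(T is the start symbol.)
FIRST sets of the other non-terminals involved (by the same procedure, iterated to a fixed point):
  FIRST(S) = { '*' }

From P → S S:
  - S is a non-terminal: add FIRST(S) \ {ε} = { '*' }
    S is not nullable, so stop
From P → *:
  - '*' is a terminal: add '*' and stop

Collecting: FIRST(P) = { '*' }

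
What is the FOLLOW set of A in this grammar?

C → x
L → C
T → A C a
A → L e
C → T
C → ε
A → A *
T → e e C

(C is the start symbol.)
{ '*', 'a', 'e', 'x' }

To compute FOLLOW(A), find every occurrence of A on a right-hand side N → α A β: add FIRST(β) \ {ε}, and if β is empty or nullable also add FOLLOW(N). Iterate to a fixed point.

In T → A C a: A is followed by C a, add FIRST(C a) \ {ε} = { 'a', 'e', 'x' }
In A → A *: A is followed by '*', add FIRST('*') \ {ε} = { '*' }

Taking the union: FOLLOW(A) = { '*', 'a', 'e', 'x' }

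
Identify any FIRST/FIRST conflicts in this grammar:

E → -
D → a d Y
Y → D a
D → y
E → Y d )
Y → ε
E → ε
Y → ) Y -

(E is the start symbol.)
No FIRST/FIRST conflicts.

FIRST sets of the non-terminals at (or reachable through a nullable prefix from) the front of some alternative:
  FIRST(Y) = { ')', 'a', 'y', ε }
  FIRST(D) = { 'a', 'y' }

Productions for E:
  E → -: FIRST = { '-' }
  E → Y d ): FIRST = { ')', 'a', 'd', 'y' }
  E → ε: FIRST = { ε }
Productions for D:
  D → a d Y: FIRST = { 'a' }
  D → y: FIRST = { 'y' }
Productions for Y:
  Y → D a: FIRST = { 'a', 'y' }
  Y → ε: FIRST = { ε }
  Y → ) Y -: FIRST = { ')' }

All alternatives of each non-terminal have pairwise disjoint FIRST sets.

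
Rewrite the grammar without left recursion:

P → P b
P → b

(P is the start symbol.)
P is directly left-recursive. The standard transformation for
  A → A α₁ | ... | A α_m | β₁ | ... | β_n
is
  A  → β₁ A' | ... | β_n A'
  A' → α₁ A' | ... | α_m A' | ε

P → b becomes P → b P'
P → P b becomes P' → b P'
Add P' → ε

Resulting grammar:
P → b P'
P' → b P'
P' → ε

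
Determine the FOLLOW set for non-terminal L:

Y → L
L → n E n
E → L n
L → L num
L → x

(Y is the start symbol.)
To compute FOLLOW(L), find every occurrence of L on a right-hand side N → α L β: add FIRST(β) \ {ε}, and if β is empty or nullable also add FOLLOW(N). Iterate to a fixed point.

In Y → L: L is at the end, add FOLLOW(Y)
In E → L n: L is followed by n, add FIRST(n) \ {ε} = { 'n' }
In L → L num: L is followed by num, add FIRST(num) \ {ε} = { 'num' }

The FOLLOW sets referred to above (computed the same way, to a fixed point):
  FOLLOW(Y) = { $ }

Taking the union: FOLLOW(L) = { $, 'n', 'num' }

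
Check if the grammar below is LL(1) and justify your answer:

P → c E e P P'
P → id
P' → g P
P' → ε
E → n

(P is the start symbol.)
Relevant sets:
  FOLLOW(P') = { $, 'g' }

For P:
  PREDICT(P → c E e P P') = { 'c' }
  PREDICT(P → id) = { 'id' }
For P':
  PREDICT(P' → g P) = { 'g' }
  PREDICT(P' → ε) = { $, 'g' }
E has a single production, so nothing to check there.

Conflict found: Predict set conflict for P': { 'g' }
The grammar is NOT LL(1).

Answer: No. Predict set conflict for P': { 'g' }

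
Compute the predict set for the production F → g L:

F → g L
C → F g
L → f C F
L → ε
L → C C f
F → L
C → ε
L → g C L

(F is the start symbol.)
{ 'g' }

PREDICT(F → g L) = (FIRST(RHS) \ {ε}) ∪ (FOLLOW(F) if ε ∈ FIRST(RHS), i.e. RHS ⇒* ε)
FIRST(g L) = { 'g' }
ε ∉ FIRST(g L), so FOLLOW(F) is not added.
PREDICT(F → g L) = { 'g' }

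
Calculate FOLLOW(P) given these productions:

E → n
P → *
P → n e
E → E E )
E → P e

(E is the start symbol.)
{ 'e' }

To compute FOLLOW(P), find every occurrence of P on a right-hand side N → α P β: add FIRST(β) \ {ε}, and if β is empty or nullable also add FOLLOW(N). Iterate to a fixed point.

In E → P e: P is followed by e, add FIRST(e) \ {ε} = { 'e' }

Taking the union: FOLLOW(P) = { 'e' }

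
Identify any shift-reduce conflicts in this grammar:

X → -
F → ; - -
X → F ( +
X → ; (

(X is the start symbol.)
No shift-reduce conflicts

A shift-reduce conflict occurs when an LR(0) state has both:
  - a complete (reduce) item [A → α .] (dot at the end), and
  - a shift item [B → β . c γ] (dot before a terminal).

Augment with X' → X and build the canonical LR(0) collection (I0 = CLOSURE({[X' → . X]}), then GOTO on every symbol after a dot until no new states appear). It has 10 states:
  I0: { [F → . ; - -], [X → . -], [X → . ; (], [X → . F ( +], [X' → . X] }  — shift
  I1: { [X → - .] }  — reduce
  I2: { [F → ; . - -], [X → ; . (] }  — shift
  I3: { [X → F . ( +] }  — shift
  I4: { [X' → X .] }  — accept
  I5: { [X → F ( . +] }  — shift
  I6: { [X → F ( + .] }  — reduce
  I7: { [X → ; ( .] }  — reduce
  I8: { [F → ; - . -] }  — shift
  I9: { [F → ; - - .] }  — reduce

No state contains both a complete item and a shift item.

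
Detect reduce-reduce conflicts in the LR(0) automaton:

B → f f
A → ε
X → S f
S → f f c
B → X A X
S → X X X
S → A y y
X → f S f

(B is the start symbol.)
Augment with B' → B and build the canonical LR(0) collection (I0 = CLOSURE({[B' → . B]}), then GOTO on every symbol after a dot until no new states appear). It has 20 states:
  I0: { [A → .], [B → . X A X], [B → . f f], [B' → . B], [S → . A y y], [S → . X X X], [S → . f f c], [X → . S f], [X → . f S f] }  — shift, reduce
  I1: { [S → A . y y] }  — shift
  I2: { [B' → B .] }  — accept
  I3: { [X → S . f] }  — shift
  I4: { [A → .], [B → X . A X], [S → . A y y], [S → . X X X], [S → . f f c], [S → X . X X], [X → . S f], [X → . f S f] }  — shift, reduce
  I5: { [A → .], [B → f . f], [S → . A y y], [S → . X X X], [S → . f f c], [S → f . f c], [X → . S f], [X → . f S f], [X → f . S f] }  — shift, reduce
  I6: { [X → S . f], [X → f S . f] }  — shift
  I7: { [A → .], [S → . A y y], [S → . X X X], [S → . f f c], [S → X . X X], [X → . S f], [X → . f S f] }  — shift, reduce
  I8: { [A → .], [B → f f .], [S → . A y y], [S → . X X X], [S → . f f c], [S → f . f c], [S → f f . c], [X → . S f], [X → . f S f], [X → f . S f] }  — shift, 2 reduces
  I9: { [S → f f c .] }  — reduce
  I10: { [A → .], [S → . A y y], [S → . X X X], [S → . f f c], [S → f . f c], [S → f f . c], [X → . S f], [X → . f S f], [X → f . S f] }  — shift, reduce
  I11: { [A → .], [S → . A y y], [S → . X X X], [S → . f f c], [S → X . X X], [S → X X . X], [X → . S f], [X → . f S f] }  — shift, reduce
  I12: { [A → .], [S → . A y y], [S → . X X X], [S → . f f c], [S → f . f c], [X → . S f], [X → . f S f], [X → f . S f] }  — shift, reduce
  I13: { [A → .], [S → . A y y], [S → . X X X], [S → . f f c], [S → X . X X], [S → X X . X], [S → X X X .], [X → . S f], [X → . f S f] }  — shift, 2 reduces
  I14: { [X → S f .], [X → f S f .] }  — 2 reduces
  I15: { [A → .], [B → X A . X], [S → . A y y], [S → . X X X], [S → . f f c], [S → A . y y], [X → . S f], [X → . f S f] }  — shift, reduce
  I16: { [A → .], [B → X A X .], [S → . A y y], [S → . X X X], [S → . f f c], [S → X . X X], [X → . S f], [X → . f S f] }  — shift, 2 reduces
  I17: { [S → A y . y] }  — shift
  I18: { [S → A y y .] }  — reduce
  I19: { [X → S f .] }  — reduce

I8 contains complete items [A → .], [B → f f .] — reduce-reduce conflict.
I13 contains complete items [A → .], [S → X X X .] — reduce-reduce conflict.
I14 contains complete items [X → S f .], [X → f S f .] — reduce-reduce conflict.
I16 contains complete items [A → .], [B → X A X .] — reduce-reduce conflict.

Answer: Yes — I8: [A → .] vs [B → f f .]; I13: [A → .] vs [S → X X X .]; I14: [X → S f .] vs [X → f S f .]; I16: [A → .] vs [B → X A X .]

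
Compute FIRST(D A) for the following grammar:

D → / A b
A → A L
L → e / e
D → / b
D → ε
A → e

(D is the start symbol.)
{ '/', 'e' }

FIRST sets of the non-terminals involved (from the grammar, by fixed-point iteration):
  FIRST(D) = { '/', ε }
  FIRST(A) = { 'e' }

To compute FIRST(D A), process the symbols left to right:
Symbol D is a non-terminal. Add FIRST(D) \ {ε} = { '/' }
D is nullable (ε ∈ FIRST(D)), continue to the next symbol.
Symbol A is a non-terminal. Add FIRST(A) \ {ε} = { 'e' }
A is not nullable (ε ∉ FIRST(A)), so stop here.
FIRST(D A) = { '/', 'e' }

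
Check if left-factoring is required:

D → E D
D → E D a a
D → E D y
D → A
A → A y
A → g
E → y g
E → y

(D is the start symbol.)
Left-factoring is needed when two productions for the same non-terminal
share a common prefix on the right-hand side.

Productions for D:
  D → E D
  D → E D a a
  D → E D y
  D → A
Productions for A:
  A → A y
  A → g
Productions for E:
  E → y g
  E → y

Found common prefix 'E D' in productions for D
Found common prefix 'y' in productions for E

Answer: Yes, D has productions with common prefix 'E D'; E has productions with common prefix 'y'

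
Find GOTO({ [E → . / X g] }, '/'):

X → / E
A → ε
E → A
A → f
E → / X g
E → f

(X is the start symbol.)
{ [E → / . X g], [X → . / E] }

GOTO(I, '/') = CLOSURE({ [A → αX.β] : [A → α.Xβ] ∈ I, X = '/' })

Items with dot before '/', with the dot advanced:
  [E → . / X g] → [E → / . X g]
Closure of the advanced items:
  [E → / . X g] has the dot before X: add [X → . / E]

GOTO = { [E → / . X g], [X → . / E] }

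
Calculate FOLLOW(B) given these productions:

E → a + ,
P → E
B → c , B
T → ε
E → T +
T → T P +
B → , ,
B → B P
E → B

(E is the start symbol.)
{ $, '+', ',', 'a', 'c' }

To compute FOLLOW(B), find every occurrence of B on a right-hand side N → α B β: add FIRST(β) \ {ε}, and if β is empty or nullable also add FOLLOW(N). Iterate to a fixed point.

In B → c , B: B is at the end; this adds FOLLOW(B) to itself — nothing new
In B → B P: B is followed by P, add FIRST(P) \ {ε} = { '+', ',', 'a', 'c' }
In E → B: B is at the end, add FOLLOW(E)

The FOLLOW sets referred to above (computed the same way, to a fixed point):
  FOLLOW(E) = { $, '+', ',', 'a', 'c' }

Taking the union: FOLLOW(B) = { $, '+', ',', 'a', 'c' }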